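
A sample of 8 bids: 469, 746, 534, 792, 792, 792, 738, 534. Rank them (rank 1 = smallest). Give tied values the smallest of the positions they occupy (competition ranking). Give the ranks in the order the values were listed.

Sorted (ascending): 469, 534, 534, 738, 746, 792, 792, 792
The 2 values of 534 occupy positions 2–3 → each gets rank 2.
The 3 values of 792 occupy positions 6–8 → each gets rank 6.

1, 5, 2, 6, 6, 6, 4, 2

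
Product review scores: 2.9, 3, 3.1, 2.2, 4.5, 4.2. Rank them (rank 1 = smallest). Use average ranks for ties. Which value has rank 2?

2.9

Sorted (ascending): 2.2, 2.9, 3, 3.1, 4.2, 4.5
No ties — each value takes its position as its rank.
Rank 2 → value 2.9.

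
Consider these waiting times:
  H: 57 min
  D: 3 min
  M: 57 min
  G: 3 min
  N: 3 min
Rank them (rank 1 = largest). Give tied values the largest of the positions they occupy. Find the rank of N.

5

Sorted (descending): 57, 57, 3, 3, 3
The 2 values of 57 occupy positions 1–2 → each gets rank 2.
The 3 values of 3 occupy positions 3–5 → each gets rank 5.
N has value 3 min → rank 5.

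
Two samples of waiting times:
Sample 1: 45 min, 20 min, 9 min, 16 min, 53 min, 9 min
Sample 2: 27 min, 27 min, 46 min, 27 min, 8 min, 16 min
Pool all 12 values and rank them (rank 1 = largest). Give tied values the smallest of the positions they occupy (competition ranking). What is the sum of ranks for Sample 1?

39

Sorted (descending): 53, 46, 45, 27, 27, 27, 20, 16, 16, 9, 9, 8
The 3 values of 27 occupy positions 4–6 → each gets rank 4.
The 2 values of 16 occupy positions 8–9 → each gets rank 8.
The 2 values of 9 occupy positions 10–11 → each gets rank 10.
Sample 1 values → pooled ranks: 45→3, 20→7, 9→10, 16→8, 53→1, 9→10
Rank sum = 3 + 7 + 10 + 8 + 1 + 10 = 39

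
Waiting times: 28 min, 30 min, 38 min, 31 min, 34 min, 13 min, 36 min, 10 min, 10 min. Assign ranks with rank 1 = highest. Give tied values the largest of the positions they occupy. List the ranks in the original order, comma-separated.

Sorted (descending): 38, 36, 34, 31, 30, 28, 13, 10, 10
The 2 values of 10 occupy positions 8–9 → each gets rank 9.

6, 5, 1, 4, 3, 7, 2, 9, 9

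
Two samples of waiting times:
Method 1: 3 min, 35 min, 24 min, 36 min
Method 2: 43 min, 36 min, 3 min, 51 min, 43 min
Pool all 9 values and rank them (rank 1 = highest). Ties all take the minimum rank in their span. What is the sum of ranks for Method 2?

17

Sorted (descending): 51, 43, 43, 36, 36, 35, 24, 3, 3
The 2 values of 43 occupy positions 2–3 → each gets rank 2.
The 2 values of 36 occupy positions 4–5 → each gets rank 4.
The 2 values of 3 occupy positions 8–9 → each gets rank 8.
Method 2 values → pooled ranks: 43→2, 36→4, 3→8, 51→1, 43→2
Rank sum = 2 + 4 + 8 + 1 + 2 = 17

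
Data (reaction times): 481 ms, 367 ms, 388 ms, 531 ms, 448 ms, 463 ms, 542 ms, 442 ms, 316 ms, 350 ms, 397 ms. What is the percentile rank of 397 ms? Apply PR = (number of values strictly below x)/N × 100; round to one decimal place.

N = 11.
Strictly below 397: 4. Equal to 397: 1.
PR = 4/11 × 100 = 36.4

36.4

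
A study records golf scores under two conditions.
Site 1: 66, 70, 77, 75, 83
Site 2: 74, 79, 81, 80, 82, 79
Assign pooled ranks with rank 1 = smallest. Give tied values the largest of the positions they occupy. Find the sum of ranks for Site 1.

Sorted (ascending): 66, 70, 74, 75, 77, 79, 79, 80, 81, 82, 83
The 2 values of 79 occupy positions 6–7 → each gets rank 7.
Site 1 values → pooled ranks: 66→1, 70→2, 77→5, 75→4, 83→11
Rank sum = 1 + 2 + 5 + 4 + 11 = 23

23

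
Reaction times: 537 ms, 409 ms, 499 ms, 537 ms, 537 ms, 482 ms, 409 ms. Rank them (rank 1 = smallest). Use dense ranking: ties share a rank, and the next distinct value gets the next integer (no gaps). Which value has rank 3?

Sorted (ascending): 409, 409, 482, 499, 537, 537, 537
The 2 values of 409 share dense rank 1.
The 3 values of 537 share dense rank 4.
Remaining distinct values take the next consecutive integers.
Rank 3 → value 499.

499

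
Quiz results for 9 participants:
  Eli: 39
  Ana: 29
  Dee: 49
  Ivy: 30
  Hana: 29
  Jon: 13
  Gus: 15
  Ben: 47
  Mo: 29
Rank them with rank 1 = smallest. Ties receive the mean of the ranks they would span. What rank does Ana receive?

4

Sorted (ascending): 13, 15, 29, 29, 29, 30, 39, 47, 49
The 3 values of 29 occupy positions 3–5 → average rank 4.
Ana has value 29 → rank 4.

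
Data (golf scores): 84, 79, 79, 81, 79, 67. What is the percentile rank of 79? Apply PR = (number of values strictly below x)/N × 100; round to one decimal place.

N = 6.
Strictly below 79: 1. Equal to 79: 3.
PR = 1/6 × 100 = 16.7

16.7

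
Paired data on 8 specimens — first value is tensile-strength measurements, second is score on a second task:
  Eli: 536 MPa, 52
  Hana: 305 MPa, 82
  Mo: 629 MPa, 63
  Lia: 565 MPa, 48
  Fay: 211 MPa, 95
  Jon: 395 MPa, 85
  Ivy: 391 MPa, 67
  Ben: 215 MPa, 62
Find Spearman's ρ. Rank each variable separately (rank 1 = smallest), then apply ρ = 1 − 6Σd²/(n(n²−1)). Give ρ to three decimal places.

Ranks of variable 1: 6, 3, 8, 7, 1, 5, 4, 2
Ranks of variable 2: 2, 6, 4, 1, 8, 7, 5, 3
d = r₁ − r₂: 4, -3, 4, 6, -7, -2, -1, -1
d²: 16, 9, 16, 36, 49, 4, 1, 1; Σd² = 132
ρ = 1 − 6·132/(8·63) = 1 − 792/504 = -0.571

-0.571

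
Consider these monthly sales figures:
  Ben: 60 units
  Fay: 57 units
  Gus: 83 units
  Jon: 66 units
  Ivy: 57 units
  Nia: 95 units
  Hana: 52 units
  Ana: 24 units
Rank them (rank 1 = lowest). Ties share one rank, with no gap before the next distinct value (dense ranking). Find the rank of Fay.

3

Sorted (ascending): 24, 52, 57, 57, 60, 66, 83, 95
The 2 values of 57 share dense rank 3.
Remaining distinct values take the next consecutive integers.
Fay has value 57 units → rank 3.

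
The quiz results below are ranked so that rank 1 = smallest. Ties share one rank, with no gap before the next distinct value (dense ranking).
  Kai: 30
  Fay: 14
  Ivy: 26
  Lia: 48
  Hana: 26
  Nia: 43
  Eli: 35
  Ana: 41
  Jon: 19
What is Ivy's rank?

3

Sorted (ascending): 14, 19, 26, 26, 30, 35, 41, 43, 48
The 2 values of 26 share dense rank 3.
Remaining distinct values take the next consecutive integers.
Ivy has value 26 → rank 3.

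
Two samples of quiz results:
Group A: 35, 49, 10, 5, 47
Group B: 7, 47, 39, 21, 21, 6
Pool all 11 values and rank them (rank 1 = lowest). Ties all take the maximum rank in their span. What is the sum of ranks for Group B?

Sorted (ascending): 5, 6, 7, 10, 21, 21, 35, 39, 47, 47, 49
The 2 values of 21 occupy positions 5–6 → each gets rank 6.
The 2 values of 47 occupy positions 9–10 → each gets rank 10.
Group B values → pooled ranks: 7→3, 47→10, 39→8, 21→6, 21→6, 6→2
Rank sum = 3 + 10 + 8 + 6 + 6 + 2 = 35

35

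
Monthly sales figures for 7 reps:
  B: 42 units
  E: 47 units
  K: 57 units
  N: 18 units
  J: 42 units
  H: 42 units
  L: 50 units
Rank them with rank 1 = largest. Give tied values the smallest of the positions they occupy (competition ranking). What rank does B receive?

Sorted (descending): 57, 50, 47, 42, 42, 42, 18
The 3 values of 42 occupy positions 4–6 → each gets rank 4.
B has value 42 units → rank 4.

4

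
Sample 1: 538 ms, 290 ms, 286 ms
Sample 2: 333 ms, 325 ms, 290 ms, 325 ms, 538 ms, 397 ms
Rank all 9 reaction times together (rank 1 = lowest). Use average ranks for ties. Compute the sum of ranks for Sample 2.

33

Sorted (ascending): 286, 290, 290, 325, 325, 333, 397, 538, 538
The 2 values of 290 occupy positions 2–3 → average rank (2+3)/2 = 2.5.
The 2 values of 325 occupy positions 4–5 → average rank (4+5)/2 = 4.5.
The 2 values of 538 occupy positions 8–9 → average rank (8+9)/2 = 8.5.
Sample 2 values → pooled ranks: 333→6, 325→4.5, 290→2.5, 325→4.5, 538→8.5, 397→7
Rank sum = 6 + 4.5 + 2.5 + 4.5 + 8.5 + 7 = 33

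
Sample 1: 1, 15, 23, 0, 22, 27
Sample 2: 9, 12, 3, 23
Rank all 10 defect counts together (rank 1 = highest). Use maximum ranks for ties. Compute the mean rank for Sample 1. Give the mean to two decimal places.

5.33

Sorted (descending): 27, 23, 23, 22, 15, 12, 9, 3, 1, 0
The 2 values of 23 occupy positions 2–3 → each gets rank 3.
Sample 1 values → pooled ranks: 1→9, 15→5, 23→3, 0→10, 22→4, 27→1
Mean rank = (9 + 5 + 3 + 10 + 4 + 1) / 6 = 5.33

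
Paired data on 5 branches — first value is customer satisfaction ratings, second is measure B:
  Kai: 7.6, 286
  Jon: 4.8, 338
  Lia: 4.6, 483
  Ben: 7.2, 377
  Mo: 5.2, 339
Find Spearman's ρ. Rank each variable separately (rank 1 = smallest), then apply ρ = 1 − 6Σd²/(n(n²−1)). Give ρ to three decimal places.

Ranks of variable 1: 5, 2, 1, 4, 3
Ranks of variable 2: 1, 2, 5, 4, 3
d = r₁ − r₂: 4, 0, -4, 0, 0
d²: 16, 0, 16, 0, 0; Σd² = 32
ρ = 1 − 6·32/(5·24) = 1 − 192/120 = -0.600

-0.600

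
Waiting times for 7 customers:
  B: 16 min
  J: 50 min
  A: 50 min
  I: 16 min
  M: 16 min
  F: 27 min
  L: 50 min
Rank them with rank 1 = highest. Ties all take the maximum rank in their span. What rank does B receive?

Sorted (descending): 50, 50, 50, 27, 16, 16, 16
The 3 values of 50 occupy positions 1–3 → each gets rank 3.
The 3 values of 16 occupy positions 5–7 → each gets rank 7.
B has value 16 min → rank 7.

7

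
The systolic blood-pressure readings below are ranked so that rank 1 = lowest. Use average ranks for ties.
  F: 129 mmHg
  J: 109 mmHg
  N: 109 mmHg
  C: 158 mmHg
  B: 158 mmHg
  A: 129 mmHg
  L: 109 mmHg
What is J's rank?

Sorted (ascending): 109, 109, 109, 129, 129, 158, 158
The 3 values of 109 occupy positions 1–3 → average rank 2.
The 2 values of 129 occupy positions 4–5 → average rank (4+5)/2 = 4.5.
The 2 values of 158 occupy positions 6–7 → average rank (6+7)/2 = 6.5.
J has value 109 mmHg → rank 2.

2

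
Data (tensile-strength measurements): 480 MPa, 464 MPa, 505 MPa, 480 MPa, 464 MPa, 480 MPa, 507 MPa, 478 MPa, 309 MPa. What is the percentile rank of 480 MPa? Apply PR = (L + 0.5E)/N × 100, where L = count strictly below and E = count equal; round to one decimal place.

61.1

N = 9.
Strictly below 480: 4. Equal to 480: 3.
PR = (4 + 0.5·3)/9 × 100 = 61.1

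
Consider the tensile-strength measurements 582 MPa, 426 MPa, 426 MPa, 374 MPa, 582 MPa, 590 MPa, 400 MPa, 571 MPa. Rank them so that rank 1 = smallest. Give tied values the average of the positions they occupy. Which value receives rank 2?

400

Sorted (ascending): 374, 400, 426, 426, 571, 582, 582, 590
The 2 values of 426 occupy positions 3–4 → average rank (3+4)/2 = 3.5.
The 2 values of 582 occupy positions 6–7 → average rank (6+7)/2 = 6.5.
Rank 2 → value 400.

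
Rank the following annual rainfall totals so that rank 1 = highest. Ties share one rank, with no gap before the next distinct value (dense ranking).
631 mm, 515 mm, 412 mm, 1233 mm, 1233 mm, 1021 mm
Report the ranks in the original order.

Sorted (descending): 1233, 1233, 1021, 631, 515, 412
The 2 values of 1233 share dense rank 1.
Remaining distinct values take the next consecutive integers.

3, 4, 5, 1, 1, 2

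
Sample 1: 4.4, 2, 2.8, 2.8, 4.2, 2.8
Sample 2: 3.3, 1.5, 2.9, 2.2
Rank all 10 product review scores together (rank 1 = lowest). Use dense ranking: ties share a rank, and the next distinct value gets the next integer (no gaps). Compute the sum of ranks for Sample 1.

29

Sorted (ascending): 1.5, 2, 2.2, 2.8, 2.8, 2.8, 2.9, 3.3, 4.2, 4.4
The 3 values of 2.8 share dense rank 4.
Remaining distinct values take the next consecutive integers.
Sample 1 values → pooled ranks: 4.4→8, 2→2, 2.8→4, 2.8→4, 4.2→7, 2.8→4
Rank sum = 8 + 2 + 4 + 4 + 7 + 4 = 29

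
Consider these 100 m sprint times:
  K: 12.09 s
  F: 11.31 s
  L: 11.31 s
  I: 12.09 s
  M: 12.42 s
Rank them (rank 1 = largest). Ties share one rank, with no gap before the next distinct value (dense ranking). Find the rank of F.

3

Sorted (descending): 12.42, 12.09, 12.09, 11.31, 11.31
The 2 values of 12.09 share dense rank 2.
The 2 values of 11.31 share dense rank 3.
Remaining distinct values take the next consecutive integers.
F has value 11.31 s → rank 3.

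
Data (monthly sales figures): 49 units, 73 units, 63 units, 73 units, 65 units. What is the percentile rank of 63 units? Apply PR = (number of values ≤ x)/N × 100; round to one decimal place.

40.0

N = 5.
Strictly below 63: 1. Equal to 63: 1.
PR = 2/5 × 100 = 40.0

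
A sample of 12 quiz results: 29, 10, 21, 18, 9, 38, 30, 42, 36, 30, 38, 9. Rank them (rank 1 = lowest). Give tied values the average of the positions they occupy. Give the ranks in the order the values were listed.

Sorted (ascending): 9, 9, 10, 18, 21, 29, 30, 30, 36, 38, 38, 42
The 2 values of 9 occupy positions 1–2 → average rank (1+2)/2 = 1.5.
The 2 values of 30 occupy positions 7–8 → average rank (7+8)/2 = 7.5.
The 2 values of 38 occupy positions 10–11 → average rank (10+11)/2 = 10.5.

6, 3, 5, 4, 1.5, 10.5, 7.5, 12, 9, 7.5, 10.5, 1.5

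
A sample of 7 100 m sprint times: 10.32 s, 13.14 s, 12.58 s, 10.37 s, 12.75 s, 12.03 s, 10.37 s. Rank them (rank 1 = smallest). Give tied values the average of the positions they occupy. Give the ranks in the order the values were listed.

Sorted (ascending): 10.32, 10.37, 10.37, 12.03, 12.58, 12.75, 13.14
The 2 values of 10.37 occupy positions 2–3 → average rank (2+3)/2 = 2.5.

1, 7, 5, 2.5, 6, 4, 2.5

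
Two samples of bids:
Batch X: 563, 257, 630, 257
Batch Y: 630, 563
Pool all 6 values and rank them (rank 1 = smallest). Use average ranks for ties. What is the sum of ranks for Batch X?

12

Sorted (ascending): 257, 257, 563, 563, 630, 630
The 2 values of 257 occupy positions 1–2 → average rank (1+2)/2 = 1.5.
The 2 values of 563 occupy positions 3–4 → average rank (3+4)/2 = 3.5.
The 2 values of 630 occupy positions 5–6 → average rank (5+6)/2 = 5.5.
Batch X values → pooled ranks: 563→3.5, 257→1.5, 630→5.5, 257→1.5
Rank sum = 3.5 + 1.5 + 5.5 + 1.5 = 12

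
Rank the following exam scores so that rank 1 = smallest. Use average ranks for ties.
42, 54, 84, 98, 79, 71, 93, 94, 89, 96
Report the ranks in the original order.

Sorted (ascending): 42, 54, 71, 79, 84, 89, 93, 94, 96, 98
No ties — each value takes its position as its rank.

1, 2, 5, 10, 4, 3, 7, 8, 6, 9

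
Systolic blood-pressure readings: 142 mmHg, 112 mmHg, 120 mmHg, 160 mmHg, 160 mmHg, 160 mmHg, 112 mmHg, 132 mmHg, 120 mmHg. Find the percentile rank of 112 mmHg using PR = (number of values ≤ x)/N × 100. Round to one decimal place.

22.2

N = 9.
Strictly below 112: 0. Equal to 112: 2.
PR = 2/9 × 100 = 22.2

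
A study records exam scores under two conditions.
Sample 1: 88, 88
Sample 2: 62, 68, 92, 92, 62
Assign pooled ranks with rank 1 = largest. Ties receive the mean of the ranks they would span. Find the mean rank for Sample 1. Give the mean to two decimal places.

3.50

Sorted (descending): 92, 92, 88, 88, 68, 62, 62
The 2 values of 92 occupy positions 1–2 → average rank (1+2)/2 = 1.5.
The 2 values of 88 occupy positions 3–4 → average rank (3+4)/2 = 3.5.
The 2 values of 62 occupy positions 6–7 → average rank (6+7)/2 = 6.5.
Sample 1 values → pooled ranks: 88→3.5, 88→3.5
Mean rank = (3.5 + 3.5) / 2 = 3.50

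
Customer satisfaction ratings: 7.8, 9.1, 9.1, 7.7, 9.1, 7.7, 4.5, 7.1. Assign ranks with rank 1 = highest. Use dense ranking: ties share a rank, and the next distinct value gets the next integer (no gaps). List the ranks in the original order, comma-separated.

2, 1, 1, 3, 1, 3, 5, 4

Sorted (descending): 9.1, 9.1, 9.1, 7.8, 7.7, 7.7, 7.1, 4.5
The 3 values of 9.1 share dense rank 1.
The 2 values of 7.7 share dense rank 3.
Remaining distinct values take the next consecutive integers.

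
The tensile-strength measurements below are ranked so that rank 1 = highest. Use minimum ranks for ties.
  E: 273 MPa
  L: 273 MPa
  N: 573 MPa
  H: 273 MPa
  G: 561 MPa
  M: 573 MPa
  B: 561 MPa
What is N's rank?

1

Sorted (descending): 573, 573, 561, 561, 273, 273, 273
The 2 values of 573 occupy positions 1–2 → each gets rank 1.
The 2 values of 561 occupy positions 3–4 → each gets rank 3.
The 3 values of 273 occupy positions 5–7 → each gets rank 5.
N has value 573 MPa → rank 1.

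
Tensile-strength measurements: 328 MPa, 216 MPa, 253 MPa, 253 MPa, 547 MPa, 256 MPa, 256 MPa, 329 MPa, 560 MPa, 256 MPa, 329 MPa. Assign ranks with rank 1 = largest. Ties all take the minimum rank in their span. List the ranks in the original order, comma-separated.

Sorted (descending): 560, 547, 329, 329, 328, 256, 256, 256, 253, 253, 216
The 2 values of 329 occupy positions 3–4 → each gets rank 3.
The 3 values of 256 occupy positions 6–8 → each gets rank 6.
The 2 values of 253 occupy positions 9–10 → each gets rank 9.

5, 11, 9, 9, 2, 6, 6, 3, 1, 6, 3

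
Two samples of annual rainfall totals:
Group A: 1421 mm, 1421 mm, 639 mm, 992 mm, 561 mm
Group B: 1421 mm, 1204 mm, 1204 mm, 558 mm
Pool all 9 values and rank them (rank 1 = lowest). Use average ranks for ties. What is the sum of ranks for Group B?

20

Sorted (ascending): 558, 561, 639, 992, 1204, 1204, 1421, 1421, 1421
The 2 values of 1204 occupy positions 5–6 → average rank (5+6)/2 = 5.5.
The 3 values of 1421 occupy positions 7–9 → average rank 8.
Group B values → pooled ranks: 1421→8, 1204→5.5, 1204→5.5, 558→1
Rank sum = 8 + 5.5 + 5.5 + 1 = 20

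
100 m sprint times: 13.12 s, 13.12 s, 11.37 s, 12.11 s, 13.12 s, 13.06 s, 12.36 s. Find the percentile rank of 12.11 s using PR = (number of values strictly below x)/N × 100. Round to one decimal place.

14.3

N = 7.
Strictly below 12.11: 1. Equal to 12.11: 1.
PR = 1/7 × 100 = 14.3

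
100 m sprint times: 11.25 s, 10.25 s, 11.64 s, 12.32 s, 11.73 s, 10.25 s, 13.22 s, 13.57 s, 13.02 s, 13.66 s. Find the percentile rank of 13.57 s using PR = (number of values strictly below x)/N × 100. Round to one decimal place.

N = 10.
Strictly below 13.57: 8. Equal to 13.57: 1.
PR = 8/10 × 100 = 80.0

80.0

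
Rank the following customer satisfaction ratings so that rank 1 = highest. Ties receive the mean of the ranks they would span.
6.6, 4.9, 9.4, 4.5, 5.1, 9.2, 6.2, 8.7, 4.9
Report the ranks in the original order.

4, 7.5, 1, 9, 6, 2, 5, 3, 7.5

Sorted (descending): 9.4, 9.2, 8.7, 6.6, 6.2, 5.1, 4.9, 4.9, 4.5
The 2 values of 4.9 occupy positions 7–8 → average rank (7+8)/2 = 7.5.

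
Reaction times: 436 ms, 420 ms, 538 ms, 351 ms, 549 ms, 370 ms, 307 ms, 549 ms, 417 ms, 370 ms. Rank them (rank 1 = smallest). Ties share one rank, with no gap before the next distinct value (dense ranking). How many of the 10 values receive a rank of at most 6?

Sorted (ascending): 307, 351, 370, 370, 417, 420, 436, 538, 549, 549
The 2 values of 370 share dense rank 3.
The 2 values of 549 share dense rank 8.
Remaining distinct values take the next consecutive integers.
Ranks ≤ 6: {1, 2, 3, 3, 4, 5, 6} → 7 values.

7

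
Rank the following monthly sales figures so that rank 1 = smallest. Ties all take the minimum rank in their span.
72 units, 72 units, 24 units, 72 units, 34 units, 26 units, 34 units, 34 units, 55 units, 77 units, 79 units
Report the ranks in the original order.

7, 7, 1, 7, 3, 2, 3, 3, 6, 10, 11

Sorted (ascending): 24, 26, 34, 34, 34, 55, 72, 72, 72, 77, 79
The 3 values of 34 occupy positions 3–5 → each gets rank 3.
The 3 values of 72 occupy positions 7–9 → each gets rank 7.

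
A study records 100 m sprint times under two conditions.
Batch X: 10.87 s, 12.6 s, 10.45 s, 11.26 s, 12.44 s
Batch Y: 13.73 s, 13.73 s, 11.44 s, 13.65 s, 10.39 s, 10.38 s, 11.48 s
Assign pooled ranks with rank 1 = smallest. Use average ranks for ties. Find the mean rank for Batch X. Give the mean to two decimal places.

5.80

Sorted (ascending): 10.38, 10.39, 10.45, 10.87, 11.26, 11.44, 11.48, 12.44, 12.6, 13.65, 13.73, 13.73
The 2 values of 13.73 occupy positions 11–12 → average rank (11+12)/2 = 11.5.
Batch X values → pooled ranks: 10.87→4, 12.6→9, 10.45→3, 11.26→5, 12.44→8
Mean rank = (4 + 9 + 3 + 5 + 8) / 5 = 5.80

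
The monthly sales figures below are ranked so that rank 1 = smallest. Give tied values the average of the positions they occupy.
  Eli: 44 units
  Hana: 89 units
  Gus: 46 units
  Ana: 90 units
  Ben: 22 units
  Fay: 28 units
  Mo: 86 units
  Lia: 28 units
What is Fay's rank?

2.5

Sorted (ascending): 22, 28, 28, 44, 46, 86, 89, 90
The 2 values of 28 occupy positions 2–3 → average rank (2+3)/2 = 2.5.
Fay has value 28 units → rank 2.5.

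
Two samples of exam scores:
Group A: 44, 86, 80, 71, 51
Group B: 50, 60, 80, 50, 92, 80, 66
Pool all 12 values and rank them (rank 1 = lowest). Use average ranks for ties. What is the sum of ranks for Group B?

Sorted (ascending): 44, 50, 50, 51, 60, 66, 71, 80, 80, 80, 86, 92
The 2 values of 50 occupy positions 2–3 → average rank (2+3)/2 = 2.5.
The 3 values of 80 occupy positions 8–10 → average rank 9.
Group B values → pooled ranks: 50→2.5, 60→5, 80→9, 50→2.5, 92→12, 80→9, 66→6
Rank sum = 2.5 + 5 + 9 + 2.5 + 12 + 9 + 6 = 46

46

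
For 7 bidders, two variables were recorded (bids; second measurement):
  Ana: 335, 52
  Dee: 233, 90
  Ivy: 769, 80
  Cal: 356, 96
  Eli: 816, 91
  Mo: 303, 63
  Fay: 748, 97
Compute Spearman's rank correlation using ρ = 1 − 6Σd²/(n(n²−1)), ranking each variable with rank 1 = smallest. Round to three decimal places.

0.393

Ranks of variable 1: 3, 1, 6, 4, 7, 2, 5
Ranks of variable 2: 1, 4, 3, 6, 5, 2, 7
d = r₁ − r₂: 2, -3, 3, -2, 2, 0, -2
d²: 4, 9, 9, 4, 4, 0, 4; Σd² = 34
ρ = 1 − 6·34/(7·48) = 1 − 204/336 = 0.393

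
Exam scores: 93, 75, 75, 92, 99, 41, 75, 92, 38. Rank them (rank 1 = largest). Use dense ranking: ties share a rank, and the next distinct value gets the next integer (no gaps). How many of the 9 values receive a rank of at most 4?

Sorted (descending): 99, 93, 92, 92, 75, 75, 75, 41, 38
The 2 values of 92 share dense rank 3.
The 3 values of 75 share dense rank 4.
Remaining distinct values take the next consecutive integers.
Ranks ≤ 4: {1, 2, 3, 3, 4, 4, 4} → 7 values.

7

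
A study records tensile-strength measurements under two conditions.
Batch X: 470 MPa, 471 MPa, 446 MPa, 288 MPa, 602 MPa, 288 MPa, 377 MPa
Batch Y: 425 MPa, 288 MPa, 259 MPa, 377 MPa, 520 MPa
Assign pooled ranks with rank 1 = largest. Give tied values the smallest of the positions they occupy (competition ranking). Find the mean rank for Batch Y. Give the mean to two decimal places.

7.20

Sorted (descending): 602, 520, 471, 470, 446, 425, 377, 377, 288, 288, 288, 259
The 2 values of 377 occupy positions 7–8 → each gets rank 7.
The 3 values of 288 occupy positions 9–11 → each gets rank 9.
Batch Y values → pooled ranks: 425→6, 288→9, 259→12, 377→7, 520→2
Mean rank = (6 + 9 + 12 + 7 + 2) / 5 = 7.20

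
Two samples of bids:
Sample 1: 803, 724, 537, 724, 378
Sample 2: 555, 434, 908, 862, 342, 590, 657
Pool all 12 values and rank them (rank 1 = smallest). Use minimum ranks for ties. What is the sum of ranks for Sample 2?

Sorted (ascending): 342, 378, 434, 537, 555, 590, 657, 724, 724, 803, 862, 908
The 2 values of 724 occupy positions 8–9 → each gets rank 8.
Sample 2 values → pooled ranks: 555→5, 434→3, 908→12, 862→11, 342→1, 590→6, 657→7
Rank sum = 5 + 3 + 12 + 11 + 1 + 6 + 7 = 45

45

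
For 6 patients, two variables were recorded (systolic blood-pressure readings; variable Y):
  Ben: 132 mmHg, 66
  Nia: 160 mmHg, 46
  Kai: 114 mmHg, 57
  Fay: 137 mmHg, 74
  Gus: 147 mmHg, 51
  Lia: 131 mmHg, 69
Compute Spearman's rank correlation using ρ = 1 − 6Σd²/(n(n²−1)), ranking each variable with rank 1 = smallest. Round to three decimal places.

Ranks of variable 1: 3, 6, 1, 4, 5, 2
Ranks of variable 2: 4, 1, 3, 6, 2, 5
d = r₁ − r₂: -1, 5, -2, -2, 3, -3
d²: 1, 25, 4, 4, 9, 9; Σd² = 52
ρ = 1 − 6·52/(6·35) = 1 − 312/210 = -0.486

-0.486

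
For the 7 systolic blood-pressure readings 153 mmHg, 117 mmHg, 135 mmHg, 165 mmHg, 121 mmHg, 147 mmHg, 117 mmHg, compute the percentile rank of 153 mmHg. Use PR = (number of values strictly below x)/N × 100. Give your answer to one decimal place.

N = 7.
Strictly below 153: 5. Equal to 153: 1.
PR = 5/7 × 100 = 71.4

71.4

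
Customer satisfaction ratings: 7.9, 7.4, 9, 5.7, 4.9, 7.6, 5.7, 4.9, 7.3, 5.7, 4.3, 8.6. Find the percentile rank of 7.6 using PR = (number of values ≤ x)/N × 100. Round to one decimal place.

75.0

N = 12.
Strictly below 7.6: 8. Equal to 7.6: 1.
PR = 9/12 × 100 = 75.0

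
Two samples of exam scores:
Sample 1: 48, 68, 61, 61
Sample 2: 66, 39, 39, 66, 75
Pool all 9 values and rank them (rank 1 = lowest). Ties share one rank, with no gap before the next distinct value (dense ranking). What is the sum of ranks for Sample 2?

Sorted (ascending): 39, 39, 48, 61, 61, 66, 66, 68, 75
The 2 values of 39 share dense rank 1.
The 2 values of 61 share dense rank 3.
The 2 values of 66 share dense rank 4.
Remaining distinct values take the next consecutive integers.
Sample 2 values → pooled ranks: 66→4, 39→1, 39→1, 66→4, 75→6
Rank sum = 4 + 1 + 1 + 4 + 6 = 16

16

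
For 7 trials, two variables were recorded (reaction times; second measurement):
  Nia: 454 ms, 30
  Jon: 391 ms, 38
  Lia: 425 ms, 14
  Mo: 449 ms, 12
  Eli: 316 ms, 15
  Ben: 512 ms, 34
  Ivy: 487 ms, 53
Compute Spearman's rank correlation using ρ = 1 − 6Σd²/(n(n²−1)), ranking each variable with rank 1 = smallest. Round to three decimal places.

0.357

Ranks of variable 1: 5, 2, 3, 4, 1, 7, 6
Ranks of variable 2: 4, 6, 2, 1, 3, 5, 7
d = r₁ − r₂: 1, -4, 1, 3, -2, 2, -1
d²: 1, 16, 1, 9, 4, 4, 1; Σd² = 36
ρ = 1 − 6·36/(7·48) = 1 − 216/336 = 0.357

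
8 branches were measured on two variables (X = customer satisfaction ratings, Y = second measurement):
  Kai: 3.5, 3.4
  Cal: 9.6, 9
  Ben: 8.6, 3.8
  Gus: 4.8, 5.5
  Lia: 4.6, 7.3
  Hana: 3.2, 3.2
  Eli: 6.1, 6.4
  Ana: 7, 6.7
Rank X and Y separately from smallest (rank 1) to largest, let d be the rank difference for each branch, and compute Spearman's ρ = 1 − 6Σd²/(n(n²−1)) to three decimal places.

Ranks of variable 1: 2, 8, 7, 4, 3, 1, 5, 6
Ranks of variable 2: 2, 8, 3, 4, 7, 1, 5, 6
d = r₁ − r₂: 0, 0, 4, 0, -4, 0, 0, 0
d²: 0, 0, 16, 0, 16, 0, 0, 0; Σd² = 32
ρ = 1 − 6·32/(8·63) = 1 − 192/504 = 0.619

0.619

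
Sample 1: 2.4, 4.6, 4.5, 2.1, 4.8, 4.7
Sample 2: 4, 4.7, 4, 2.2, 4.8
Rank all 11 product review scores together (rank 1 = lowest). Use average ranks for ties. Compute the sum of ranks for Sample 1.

Sorted (ascending): 2.1, 2.2, 2.4, 4, 4, 4.5, 4.6, 4.7, 4.7, 4.8, 4.8
The 2 values of 4 occupy positions 4–5 → average rank (4+5)/2 = 4.5.
The 2 values of 4.7 occupy positions 8–9 → average rank (8+9)/2 = 8.5.
The 2 values of 4.8 occupy positions 10–11 → average rank (10+11)/2 = 10.5.
Sample 1 values → pooled ranks: 2.4→3, 4.6→7, 4.5→6, 2.1→1, 4.8→10.5, 4.7→8.5
Rank sum = 3 + 7 + 6 + 1 + 10.5 + 8.5 = 36

36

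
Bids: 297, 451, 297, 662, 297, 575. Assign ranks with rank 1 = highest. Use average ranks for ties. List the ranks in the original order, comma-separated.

Sorted (descending): 662, 575, 451, 297, 297, 297
The 3 values of 297 occupy positions 4–6 → average rank 5.

5, 3, 5, 1, 5, 2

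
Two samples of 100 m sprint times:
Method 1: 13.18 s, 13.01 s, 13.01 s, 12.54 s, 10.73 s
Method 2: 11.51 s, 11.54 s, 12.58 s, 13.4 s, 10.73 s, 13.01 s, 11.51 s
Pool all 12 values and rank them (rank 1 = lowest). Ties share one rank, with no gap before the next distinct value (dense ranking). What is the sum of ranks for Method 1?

24

Sorted (ascending): 10.73, 10.73, 11.51, 11.51, 11.54, 12.54, 12.58, 13.01, 13.01, 13.01, 13.18, 13.4
The 2 values of 10.73 share dense rank 1.
The 2 values of 11.51 share dense rank 2.
The 3 values of 13.01 share dense rank 6.
Remaining distinct values take the next consecutive integers.
Method 1 values → pooled ranks: 13.18→7, 13.01→6, 13.01→6, 12.54→4, 10.73→1
Rank sum = 7 + 6 + 6 + 4 + 1 = 24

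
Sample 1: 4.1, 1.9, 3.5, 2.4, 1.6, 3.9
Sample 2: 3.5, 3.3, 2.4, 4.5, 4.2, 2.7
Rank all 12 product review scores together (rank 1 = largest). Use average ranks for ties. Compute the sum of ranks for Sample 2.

Sorted (descending): 4.5, 4.2, 4.1, 3.9, 3.5, 3.5, 3.3, 2.7, 2.4, 2.4, 1.9, 1.6
The 2 values of 3.5 occupy positions 5–6 → average rank (5+6)/2 = 5.5.
The 2 values of 2.4 occupy positions 9–10 → average rank (9+10)/2 = 9.5.
Sample 2 values → pooled ranks: 3.5→5.5, 3.3→7, 2.4→9.5, 4.5→1, 4.2→2, 2.7→8
Rank sum = 5.5 + 7 + 9.5 + 1 + 2 + 8 = 33

33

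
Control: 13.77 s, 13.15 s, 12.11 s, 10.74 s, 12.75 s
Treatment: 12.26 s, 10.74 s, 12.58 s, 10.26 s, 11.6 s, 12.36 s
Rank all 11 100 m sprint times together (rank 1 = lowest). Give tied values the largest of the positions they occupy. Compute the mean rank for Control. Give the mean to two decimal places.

Sorted (ascending): 10.26, 10.74, 10.74, 11.6, 12.11, 12.26, 12.36, 12.58, 12.75, 13.15, 13.77
The 2 values of 10.74 occupy positions 2–3 → each gets rank 3.
Control values → pooled ranks: 13.77→11, 13.15→10, 12.11→5, 10.74→3, 12.75→9
Mean rank = (11 + 10 + 5 + 3 + 9) / 5 = 7.60

7.60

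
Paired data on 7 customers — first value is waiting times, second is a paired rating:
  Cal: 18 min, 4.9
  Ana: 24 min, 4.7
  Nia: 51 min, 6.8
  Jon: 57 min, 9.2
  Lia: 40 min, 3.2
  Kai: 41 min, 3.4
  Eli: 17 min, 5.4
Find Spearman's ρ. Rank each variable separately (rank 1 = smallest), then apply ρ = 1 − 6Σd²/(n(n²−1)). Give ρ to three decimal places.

0.321

Ranks of variable 1: 2, 3, 6, 7, 4, 5, 1
Ranks of variable 2: 4, 3, 6, 7, 1, 2, 5
d = r₁ − r₂: -2, 0, 0, 0, 3, 3, -4
d²: 4, 0, 0, 0, 9, 9, 16; Σd² = 38
ρ = 1 − 6·38/(7·48) = 1 − 228/336 = 0.321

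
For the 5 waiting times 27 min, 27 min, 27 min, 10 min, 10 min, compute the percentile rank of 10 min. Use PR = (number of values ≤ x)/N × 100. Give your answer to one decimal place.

40.0

N = 5.
Strictly below 10: 0. Equal to 10: 2.
PR = 2/5 × 100 = 40.0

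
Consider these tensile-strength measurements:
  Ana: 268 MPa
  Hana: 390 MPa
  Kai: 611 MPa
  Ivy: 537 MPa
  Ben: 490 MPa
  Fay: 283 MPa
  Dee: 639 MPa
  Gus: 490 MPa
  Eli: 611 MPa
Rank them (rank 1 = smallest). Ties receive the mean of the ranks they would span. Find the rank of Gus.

Sorted (ascending): 268, 283, 390, 490, 490, 537, 611, 611, 639
The 2 values of 490 occupy positions 4–5 → average rank (4+5)/2 = 4.5.
The 2 values of 611 occupy positions 7–8 → average rank (7+8)/2 = 7.5.
Gus has value 490 MPa → rank 4.5.

4.5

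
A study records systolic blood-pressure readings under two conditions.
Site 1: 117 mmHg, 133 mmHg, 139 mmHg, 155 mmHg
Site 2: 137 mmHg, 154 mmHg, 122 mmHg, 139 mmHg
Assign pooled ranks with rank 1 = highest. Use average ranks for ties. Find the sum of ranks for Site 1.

Sorted (descending): 155, 154, 139, 139, 137, 133, 122, 117
The 2 values of 139 occupy positions 3–4 → average rank (3+4)/2 = 3.5.
Site 1 values → pooled ranks: 117→8, 133→6, 139→3.5, 155→1
Rank sum = 8 + 6 + 3.5 + 1 = 18.5

18.5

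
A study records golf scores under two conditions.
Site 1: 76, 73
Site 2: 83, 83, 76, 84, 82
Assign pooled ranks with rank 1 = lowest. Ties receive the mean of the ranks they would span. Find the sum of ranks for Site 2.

24.5

Sorted (ascending): 73, 76, 76, 82, 83, 83, 84
The 2 values of 76 occupy positions 2–3 → average rank (2+3)/2 = 2.5.
The 2 values of 83 occupy positions 5–6 → average rank (5+6)/2 = 5.5.
Site 2 values → pooled ranks: 83→5.5, 83→5.5, 76→2.5, 84→7, 82→4
Rank sum = 5.5 + 5.5 + 2.5 + 7 + 4 = 24.5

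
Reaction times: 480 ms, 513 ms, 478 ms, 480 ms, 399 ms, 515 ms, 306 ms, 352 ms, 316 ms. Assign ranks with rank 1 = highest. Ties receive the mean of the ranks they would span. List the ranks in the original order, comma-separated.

3.5, 2, 5, 3.5, 6, 1, 9, 7, 8

Sorted (descending): 515, 513, 480, 480, 478, 399, 352, 316, 306
The 2 values of 480 occupy positions 3–4 → average rank (3+4)/2 = 3.5.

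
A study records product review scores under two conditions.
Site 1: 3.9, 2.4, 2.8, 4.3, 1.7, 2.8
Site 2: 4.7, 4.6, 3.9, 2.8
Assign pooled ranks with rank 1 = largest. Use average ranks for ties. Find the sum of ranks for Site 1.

Sorted (descending): 4.7, 4.6, 4.3, 3.9, 3.9, 2.8, 2.8, 2.8, 2.4, 1.7
The 2 values of 3.9 occupy positions 4–5 → average rank (4+5)/2 = 4.5.
The 3 values of 2.8 occupy positions 6–8 → average rank 7.
Site 1 values → pooled ranks: 3.9→4.5, 2.4→9, 2.8→7, 4.3→3, 1.7→10, 2.8→7
Rank sum = 4.5 + 9 + 7 + 3 + 10 + 7 = 40.5

40.5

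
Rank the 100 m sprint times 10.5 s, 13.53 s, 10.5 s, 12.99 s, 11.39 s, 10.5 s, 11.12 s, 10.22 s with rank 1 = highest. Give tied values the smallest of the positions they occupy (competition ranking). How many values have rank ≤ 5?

7

Sorted (descending): 13.53, 12.99, 11.39, 11.12, 10.5, 10.5, 10.5, 10.22
The 3 values of 10.5 occupy positions 5–7 → each gets rank 5.
Ranks ≤ 5: {1, 2, 3, 4, 5, 5, 5} → 7 values.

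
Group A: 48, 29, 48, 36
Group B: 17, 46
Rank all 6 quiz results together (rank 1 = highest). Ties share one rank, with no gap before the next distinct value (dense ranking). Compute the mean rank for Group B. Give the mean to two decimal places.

3.50

Sorted (descending): 48, 48, 46, 36, 29, 17
The 2 values of 48 share dense rank 1.
Remaining distinct values take the next consecutive integers.
Group B values → pooled ranks: 17→5, 46→2
Mean rank = (5 + 2) / 2 = 3.50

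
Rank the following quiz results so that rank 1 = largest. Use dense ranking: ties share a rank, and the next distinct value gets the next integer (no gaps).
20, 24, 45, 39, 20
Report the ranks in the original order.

Sorted (descending): 45, 39, 24, 20, 20
The 2 values of 20 share dense rank 4.
Remaining distinct values take the next consecutive integers.

4, 3, 1, 2, 4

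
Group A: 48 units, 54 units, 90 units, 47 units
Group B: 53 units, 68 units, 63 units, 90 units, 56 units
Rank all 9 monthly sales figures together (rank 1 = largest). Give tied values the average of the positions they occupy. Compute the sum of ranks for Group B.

Sorted (descending): 90, 90, 68, 63, 56, 54, 53, 48, 47
The 2 values of 90 occupy positions 1–2 → average rank (1+2)/2 = 1.5.
Group B values → pooled ranks: 53→7, 68→3, 63→4, 90→1.5, 56→5
Rank sum = 7 + 3 + 4 + 1.5 + 5 = 20.5

20.5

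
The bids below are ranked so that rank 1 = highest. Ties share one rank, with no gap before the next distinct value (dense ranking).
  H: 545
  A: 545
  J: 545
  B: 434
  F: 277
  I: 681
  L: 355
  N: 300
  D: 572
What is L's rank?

Sorted (descending): 681, 572, 545, 545, 545, 434, 355, 300, 277
The 3 values of 545 share dense rank 3.
Remaining distinct values take the next consecutive integers.
L has value 355 → rank 5.

5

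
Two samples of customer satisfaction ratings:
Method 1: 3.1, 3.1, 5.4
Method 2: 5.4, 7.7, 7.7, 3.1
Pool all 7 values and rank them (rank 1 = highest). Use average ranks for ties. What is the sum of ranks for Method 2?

Sorted (descending): 7.7, 7.7, 5.4, 5.4, 3.1, 3.1, 3.1
The 2 values of 7.7 occupy positions 1–2 → average rank (1+2)/2 = 1.5.
The 2 values of 5.4 occupy positions 3–4 → average rank (3+4)/2 = 3.5.
The 3 values of 3.1 occupy positions 5–7 → average rank 6.
Method 2 values → pooled ranks: 5.4→3.5, 7.7→1.5, 7.7→1.5, 3.1→6
Rank sum = 3.5 + 1.5 + 1.5 + 6 = 12.5

12.5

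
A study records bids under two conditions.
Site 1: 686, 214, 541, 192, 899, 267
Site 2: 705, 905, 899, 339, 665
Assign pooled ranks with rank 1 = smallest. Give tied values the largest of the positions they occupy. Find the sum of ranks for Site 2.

Sorted (ascending): 192, 214, 267, 339, 541, 665, 686, 705, 899, 899, 905
The 2 values of 899 occupy positions 9–10 → each gets rank 10.
Site 2 values → pooled ranks: 705→8, 905→11, 899→10, 339→4, 665→6
Rank sum = 8 + 11 + 10 + 4 + 6 = 39

39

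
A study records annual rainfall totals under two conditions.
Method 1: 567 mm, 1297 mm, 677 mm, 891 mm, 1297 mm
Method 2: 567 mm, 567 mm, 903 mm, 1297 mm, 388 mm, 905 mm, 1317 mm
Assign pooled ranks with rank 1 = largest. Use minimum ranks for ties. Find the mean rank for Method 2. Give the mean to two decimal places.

6.29

Sorted (descending): 1317, 1297, 1297, 1297, 905, 903, 891, 677, 567, 567, 567, 388
The 3 values of 1297 occupy positions 2–4 → each gets rank 2.
The 3 values of 567 occupy positions 9–11 → each gets rank 9.
Method 2 values → pooled ranks: 567→9, 567→9, 903→6, 1297→2, 388→12, 905→5, 1317→1
Mean rank = (9 + 9 + 6 + 2 + 12 + 5 + 1) / 7 = 6.29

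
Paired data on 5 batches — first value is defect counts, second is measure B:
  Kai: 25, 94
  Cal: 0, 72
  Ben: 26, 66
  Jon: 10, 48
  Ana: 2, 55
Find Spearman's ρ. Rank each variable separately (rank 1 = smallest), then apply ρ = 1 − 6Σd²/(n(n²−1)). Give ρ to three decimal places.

Ranks of variable 1: 4, 1, 5, 3, 2
Ranks of variable 2: 5, 4, 3, 1, 2
d = r₁ − r₂: -1, -3, 2, 2, 0
d²: 1, 9, 4, 4, 0; Σd² = 18
ρ = 1 − 6·18/(5·24) = 1 − 108/120 = 0.100

0.100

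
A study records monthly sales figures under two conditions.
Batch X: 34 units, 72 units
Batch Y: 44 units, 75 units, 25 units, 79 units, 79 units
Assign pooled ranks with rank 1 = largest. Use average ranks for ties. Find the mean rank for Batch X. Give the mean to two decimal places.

Sorted (descending): 79, 79, 75, 72, 44, 34, 25
The 2 values of 79 occupy positions 1–2 → average rank (1+2)/2 = 1.5.
Batch X values → pooled ranks: 34→6, 72→4
Mean rank = (6 + 4) / 2 = 5.00

5.00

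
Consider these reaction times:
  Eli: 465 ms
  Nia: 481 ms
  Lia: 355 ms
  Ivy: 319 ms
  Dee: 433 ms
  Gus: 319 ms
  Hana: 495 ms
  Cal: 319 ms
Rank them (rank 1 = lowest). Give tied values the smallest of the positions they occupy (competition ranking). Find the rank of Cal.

Sorted (ascending): 319, 319, 319, 355, 433, 465, 481, 495
The 3 values of 319 occupy positions 1–3 → each gets rank 1.
Cal has value 319 ms → rank 1.

1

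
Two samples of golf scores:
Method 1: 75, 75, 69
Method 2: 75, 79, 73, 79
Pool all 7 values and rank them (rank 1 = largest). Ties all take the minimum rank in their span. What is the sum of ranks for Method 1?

Sorted (descending): 79, 79, 75, 75, 75, 73, 69
The 2 values of 79 occupy positions 1–2 → each gets rank 1.
The 3 values of 75 occupy positions 3–5 → each gets rank 3.
Method 1 values → pooled ranks: 75→3, 75→3, 69→7
Rank sum = 3 + 3 + 7 = 13

13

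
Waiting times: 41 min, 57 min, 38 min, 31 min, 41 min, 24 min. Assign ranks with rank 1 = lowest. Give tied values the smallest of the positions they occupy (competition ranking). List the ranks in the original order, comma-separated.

4, 6, 3, 2, 4, 1

Sorted (ascending): 24, 31, 38, 41, 41, 57
The 2 values of 41 occupy positions 4–5 → each gets rank 4.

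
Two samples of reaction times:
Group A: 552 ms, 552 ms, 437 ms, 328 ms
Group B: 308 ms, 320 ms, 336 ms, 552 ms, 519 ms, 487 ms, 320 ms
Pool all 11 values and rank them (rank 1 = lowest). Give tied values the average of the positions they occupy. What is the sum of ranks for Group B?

36

Sorted (ascending): 308, 320, 320, 328, 336, 437, 487, 519, 552, 552, 552
The 2 values of 320 occupy positions 2–3 → average rank (2+3)/2 = 2.5.
The 3 values of 552 occupy positions 9–11 → average rank 10.
Group B values → pooled ranks: 308→1, 320→2.5, 336→5, 552→10, 519→8, 487→7, 320→2.5
Rank sum = 1 + 2.5 + 5 + 10 + 8 + 7 + 2.5 = 36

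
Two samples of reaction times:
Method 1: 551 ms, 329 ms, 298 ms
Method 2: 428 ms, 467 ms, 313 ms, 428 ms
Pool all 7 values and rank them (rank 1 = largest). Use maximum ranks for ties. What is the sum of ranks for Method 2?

16

Sorted (descending): 551, 467, 428, 428, 329, 313, 298
The 2 values of 428 occupy positions 3–4 → each gets rank 4.
Method 2 values → pooled ranks: 428→4, 467→2, 313→6, 428→4
Rank sum = 4 + 2 + 6 + 4 = 16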